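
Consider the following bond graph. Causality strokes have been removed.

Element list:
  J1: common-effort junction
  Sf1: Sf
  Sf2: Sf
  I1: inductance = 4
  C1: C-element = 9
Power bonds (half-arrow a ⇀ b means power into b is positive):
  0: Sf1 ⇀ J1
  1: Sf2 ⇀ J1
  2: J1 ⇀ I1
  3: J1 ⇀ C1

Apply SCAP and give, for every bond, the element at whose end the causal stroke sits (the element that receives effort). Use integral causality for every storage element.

#0 →Sf1  (Sf1 (Sf) sets flow on bond)
#1 →Sf2  (Sf2 fixes flow; stroke at Sf2)
#2 →I1  (prefer integral on I1)
#3 →J1  (J1 needs exactly one e-in)

b0 stroke→Sf1
b1 stroke→Sf2
b2 stroke→I1
b3 stroke→J1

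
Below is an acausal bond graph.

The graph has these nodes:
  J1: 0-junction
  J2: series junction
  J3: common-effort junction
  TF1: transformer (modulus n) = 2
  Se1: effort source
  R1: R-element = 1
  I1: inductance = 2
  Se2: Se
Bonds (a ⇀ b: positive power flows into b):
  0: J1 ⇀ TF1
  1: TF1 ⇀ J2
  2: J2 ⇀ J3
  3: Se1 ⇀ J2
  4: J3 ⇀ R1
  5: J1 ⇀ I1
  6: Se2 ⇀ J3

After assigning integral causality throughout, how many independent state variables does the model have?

b3 stroke→J2  (Se1: effort source, stroke at far end)
b6 stroke→J3  (source Se2 imposes e)
b2 stroke→J2  (J3 effort already set via bond 6)
b4 stroke→R1  (J3: bond 6 brought effort, rest push out)
b1 stroke→TF1  (J2: last free bond brings flow in)
b0 stroke→J1  (TF TF1: opposite of bond 1)
b5 stroke→I1  (common-e at J1 fixed by 0)

1  (I1 all integral)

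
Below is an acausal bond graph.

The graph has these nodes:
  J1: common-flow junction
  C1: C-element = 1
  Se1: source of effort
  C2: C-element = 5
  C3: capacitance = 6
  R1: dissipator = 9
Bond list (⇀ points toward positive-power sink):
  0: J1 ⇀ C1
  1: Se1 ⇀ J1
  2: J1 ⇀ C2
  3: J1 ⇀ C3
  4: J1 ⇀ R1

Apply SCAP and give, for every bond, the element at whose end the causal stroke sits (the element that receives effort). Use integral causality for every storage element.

b1 stroke→J1  (source Se1 imposes e)
b0 stroke→J1  (C1 integral (e out))
b2 stroke→J1  (prefer integral on C2)
b3 stroke→J1  (C3 outputs effort q/C3)
b4 stroke→R1  (J1 needs exactly one f-in)

b0 stroke at J1
b1 stroke at J1
b2 stroke at J1
b3 stroke at J1
b4 stroke at R1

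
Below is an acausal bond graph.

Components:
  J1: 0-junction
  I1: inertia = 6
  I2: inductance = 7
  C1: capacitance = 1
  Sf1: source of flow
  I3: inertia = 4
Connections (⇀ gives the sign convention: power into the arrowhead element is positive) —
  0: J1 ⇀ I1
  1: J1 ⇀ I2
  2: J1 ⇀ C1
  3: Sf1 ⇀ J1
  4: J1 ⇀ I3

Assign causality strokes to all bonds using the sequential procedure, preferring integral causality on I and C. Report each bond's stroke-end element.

bond 0 stroke→I1
bond 1 stroke→I2
bond 2 stroke→J1
bond 3 stroke→Sf1
bond 4 stroke→I3

b3 |Sf1  (Sf1 fixes flow; stroke at Sf1)
b0 |I1  (prefer integral on I1)
b1 |I2  (prefer integral on I2)
b2 |J1  (prefer integral on C1)
b4 |I3  (common-e at J1 fixed by 2)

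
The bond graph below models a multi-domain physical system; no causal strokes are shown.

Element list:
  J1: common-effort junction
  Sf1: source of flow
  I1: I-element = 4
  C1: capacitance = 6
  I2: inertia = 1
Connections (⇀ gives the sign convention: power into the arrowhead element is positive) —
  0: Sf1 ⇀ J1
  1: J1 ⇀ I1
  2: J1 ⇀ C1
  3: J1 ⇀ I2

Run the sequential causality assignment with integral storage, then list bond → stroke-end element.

β0 |Sf1
β1 |I1
β2 |J1
β3 |I2

bond 0 stroke→Sf1  (source Sf1 imposes f)
bond 1 stroke→I1  (I1: I, integral causality)
bond 2 stroke→J1  (C1 outputs effort q/C1)
bond 3 stroke→I2  (J1 effort already set via bond 2)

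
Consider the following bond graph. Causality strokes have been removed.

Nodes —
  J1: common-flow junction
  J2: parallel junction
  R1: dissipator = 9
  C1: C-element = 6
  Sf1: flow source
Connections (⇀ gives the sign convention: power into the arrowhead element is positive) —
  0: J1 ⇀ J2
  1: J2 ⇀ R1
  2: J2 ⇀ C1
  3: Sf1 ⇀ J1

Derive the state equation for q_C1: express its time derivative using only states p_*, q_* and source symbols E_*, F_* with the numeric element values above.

b3 →Sf1  (Sf1 fixes flow; stroke at Sf1)
b0 →J1  (J1: bond 3 brought flow, rest push out)
b2 →J2  (prefer integral on C1)
b1 →R1  (J2: bond 2 brought effort, rest push out)

dq_C1/dt = F_Sf1 - q_C1/54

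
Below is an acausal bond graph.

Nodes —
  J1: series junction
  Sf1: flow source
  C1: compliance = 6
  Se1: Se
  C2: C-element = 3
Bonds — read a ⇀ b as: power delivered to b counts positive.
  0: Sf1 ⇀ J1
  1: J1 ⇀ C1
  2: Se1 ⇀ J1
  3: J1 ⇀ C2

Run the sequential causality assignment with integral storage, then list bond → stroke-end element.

#0 stroke→Sf1  (Sf1: flow source, stroke at near end)
#2 stroke→J1  (Se1 (Se) sets effort on bond)
#1 stroke→J1  (J1 flow already set via bond 0)
#3 stroke→J1  (common-f at J1 fixed by 0)

#0 stroke→Sf1
#1 stroke→J1
#2 stroke→J1
#3 stroke→J1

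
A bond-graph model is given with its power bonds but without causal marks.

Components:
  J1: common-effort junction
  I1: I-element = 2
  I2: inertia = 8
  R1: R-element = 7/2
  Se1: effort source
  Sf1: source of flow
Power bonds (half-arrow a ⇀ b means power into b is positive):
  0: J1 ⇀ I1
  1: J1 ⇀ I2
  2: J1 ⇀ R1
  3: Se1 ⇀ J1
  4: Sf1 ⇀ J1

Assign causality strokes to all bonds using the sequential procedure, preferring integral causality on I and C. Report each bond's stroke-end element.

#0 |I1
#1 |I2
#2 |R1
#3 |J1
#4 |Sf1

bond 3 |J1  (source Se1 imposes e)
bond 4 |Sf1  (Sf1 (Sf) sets flow on bond)
bond 0 |I1  (J1 effort already set via bond 3)
bond 1 |I2  (common-e at J1 fixed by 3)
bond 2 |R1  (J1 effort already set via bond 3)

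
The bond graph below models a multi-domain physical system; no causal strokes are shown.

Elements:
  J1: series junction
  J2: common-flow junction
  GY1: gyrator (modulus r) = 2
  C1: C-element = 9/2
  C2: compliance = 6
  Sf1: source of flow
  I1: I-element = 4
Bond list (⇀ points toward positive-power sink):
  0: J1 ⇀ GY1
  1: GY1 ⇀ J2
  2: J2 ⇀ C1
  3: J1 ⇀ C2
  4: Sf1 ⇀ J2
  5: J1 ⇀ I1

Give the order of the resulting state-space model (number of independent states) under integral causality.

b4 →Sf1  (Sf1 (Sf) sets flow on bond)
b1 →J2  (1-jn J2 has f-setter on 4)
b2 →J2  (J2 flow already set via bond 4)
b0 →J1  (GY1 both-in/both-out from 1)
b3 →J1  (C2 integral (e out))
b5 →I1  (closing 1-jn rule on J1)

3  (C1, C2, I1 all integral)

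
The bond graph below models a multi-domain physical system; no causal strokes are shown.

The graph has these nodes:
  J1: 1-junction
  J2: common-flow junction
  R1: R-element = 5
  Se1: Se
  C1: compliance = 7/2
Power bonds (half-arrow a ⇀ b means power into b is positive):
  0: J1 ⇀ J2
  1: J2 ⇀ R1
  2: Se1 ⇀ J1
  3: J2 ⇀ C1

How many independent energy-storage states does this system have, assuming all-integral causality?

1  (C1 all integral)

bond 2 stroke→J1  (Se1 (Se) sets effort on bond)
bond 0 stroke→J2  (closing 1-jn rule on J1)
bond 3 stroke→J2  (C1: C, integral causality)
bond 1 stroke→R1  (closing 1-jn rule on J2)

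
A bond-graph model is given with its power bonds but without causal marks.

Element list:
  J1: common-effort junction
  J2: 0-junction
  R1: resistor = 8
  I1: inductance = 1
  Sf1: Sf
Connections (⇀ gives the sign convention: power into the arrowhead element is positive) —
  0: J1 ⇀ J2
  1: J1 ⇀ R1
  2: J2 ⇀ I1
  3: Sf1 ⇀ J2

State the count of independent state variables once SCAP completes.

β3 stroke→Sf1  (Sf1 fixes flow; stroke at Sf1)
β2 stroke→I1  (I1 outputs flow p/I1)
β0 stroke→J2  (J2 needs exactly one e-in)
β1 stroke→J1  (only one effort-in slot at J1)

1  (I1 all integral)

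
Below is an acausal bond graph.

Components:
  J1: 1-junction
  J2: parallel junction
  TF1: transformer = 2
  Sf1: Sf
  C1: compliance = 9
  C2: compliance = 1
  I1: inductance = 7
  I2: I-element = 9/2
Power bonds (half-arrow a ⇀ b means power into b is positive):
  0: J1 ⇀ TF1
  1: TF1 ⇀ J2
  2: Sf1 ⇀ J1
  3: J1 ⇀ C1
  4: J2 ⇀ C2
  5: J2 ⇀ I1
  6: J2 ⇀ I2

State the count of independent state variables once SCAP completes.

b2 →Sf1  (Sf1 fixes flow; stroke at Sf1)
b0 →J1  (common-f at J1 fixed by 2)
b3 →J1  (J1 flow already set via bond 2)
b1 →TF1  (through TF1, causality passes straight; one stroke at TF1)
b4 →J2  (C2 outputs effort q/C2)
b5 →I1  (0-jn J2 has e-setter on 4)
b6 →I2  (J2 effort already set via bond 4)

4  (C1, C2, I1, I2 all integral)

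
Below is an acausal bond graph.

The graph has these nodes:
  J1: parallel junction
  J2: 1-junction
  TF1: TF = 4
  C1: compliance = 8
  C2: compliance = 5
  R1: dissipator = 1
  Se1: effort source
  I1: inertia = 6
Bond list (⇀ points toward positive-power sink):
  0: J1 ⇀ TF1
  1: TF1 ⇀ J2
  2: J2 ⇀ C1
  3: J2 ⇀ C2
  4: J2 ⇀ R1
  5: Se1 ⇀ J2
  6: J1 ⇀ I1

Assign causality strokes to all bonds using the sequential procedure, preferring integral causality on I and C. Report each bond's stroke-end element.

bond 5 →J2  (source Se1 imposes e)
bond 2 →J2  (C1 integral (e out))
bond 3 →J2  (C2 integral (e out))
bond 6 →I1  (prefer integral on I1)
bond 0 →J1  (closing 0-jn rule on J1)
bond 1 →TF1  (TF1: transformer flips bond 0)
bond 4 →J2  (1-jn J2 has f-setter on 1)

b0 |J1
b1 |TF1
b2 |J2
b3 |J2
b4 |J2
b5 |J2
b6 |I1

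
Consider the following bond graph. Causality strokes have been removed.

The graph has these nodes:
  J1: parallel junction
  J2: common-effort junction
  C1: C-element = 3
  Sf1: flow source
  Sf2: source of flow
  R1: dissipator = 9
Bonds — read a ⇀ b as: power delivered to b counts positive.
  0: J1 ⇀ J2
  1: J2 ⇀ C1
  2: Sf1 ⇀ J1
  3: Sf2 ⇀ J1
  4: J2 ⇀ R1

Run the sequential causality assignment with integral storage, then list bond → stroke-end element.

β2 stroke at Sf1  (Sf1 fixes flow; stroke at Sf1)
β3 stroke at Sf2  (Sf2 fixes flow; stroke at Sf2)
β0 stroke at J1  (only one effort-in slot at J1)
β1 stroke at J2  (C1 integral (e out))
β4 stroke at R1  (J2 effort already set via bond 1)

bond 0 →J1
bond 1 →J2
bond 2 →Sf1
bond 3 →Sf2
bond 4 →R1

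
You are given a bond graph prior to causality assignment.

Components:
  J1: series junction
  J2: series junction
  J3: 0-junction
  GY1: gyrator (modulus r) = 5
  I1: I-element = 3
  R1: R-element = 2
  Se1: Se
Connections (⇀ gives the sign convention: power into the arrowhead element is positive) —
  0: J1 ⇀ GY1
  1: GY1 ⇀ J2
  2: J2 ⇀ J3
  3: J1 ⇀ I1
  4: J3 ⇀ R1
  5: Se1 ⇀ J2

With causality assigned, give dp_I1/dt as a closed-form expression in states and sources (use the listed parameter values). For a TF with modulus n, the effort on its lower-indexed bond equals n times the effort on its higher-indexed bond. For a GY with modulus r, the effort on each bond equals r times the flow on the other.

dp_I1/dt = -5*E_Se1/2 - 25*p_I1/6

b5 stroke at J2  (Se1 (Se) sets effort on bond)
b3 stroke at I1  (I1 outputs flow p/I1)
b0 stroke at J1  (common-f at J1 fixed by 3)
b1 stroke at J2  (GY GY1: same side as bond 0)
b2 stroke at J3  (only one flow-in slot at J2)
b4 stroke at R1  (common-e at J3 fixed by 2)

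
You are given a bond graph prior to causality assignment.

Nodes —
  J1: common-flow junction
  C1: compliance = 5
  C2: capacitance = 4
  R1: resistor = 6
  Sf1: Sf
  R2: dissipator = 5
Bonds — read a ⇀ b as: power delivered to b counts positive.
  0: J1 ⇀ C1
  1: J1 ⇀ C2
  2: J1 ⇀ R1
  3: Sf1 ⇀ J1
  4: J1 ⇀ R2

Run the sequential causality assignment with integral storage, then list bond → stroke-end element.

bond 3 →Sf1  (Sf1: flow source, stroke at near end)
bond 0 →J1  (J1: bond 3 brought flow, rest push out)
bond 1 →J1  (1-jn J1 has f-setter on 3)
bond 2 →J1  (common-f at J1 fixed by 3)
bond 4 →J1  (1-jn J1 has f-setter on 3)

#0 stroke at J1
#1 stroke at J1
#2 stroke at J1
#3 stroke at Sf1
#4 stroke at J1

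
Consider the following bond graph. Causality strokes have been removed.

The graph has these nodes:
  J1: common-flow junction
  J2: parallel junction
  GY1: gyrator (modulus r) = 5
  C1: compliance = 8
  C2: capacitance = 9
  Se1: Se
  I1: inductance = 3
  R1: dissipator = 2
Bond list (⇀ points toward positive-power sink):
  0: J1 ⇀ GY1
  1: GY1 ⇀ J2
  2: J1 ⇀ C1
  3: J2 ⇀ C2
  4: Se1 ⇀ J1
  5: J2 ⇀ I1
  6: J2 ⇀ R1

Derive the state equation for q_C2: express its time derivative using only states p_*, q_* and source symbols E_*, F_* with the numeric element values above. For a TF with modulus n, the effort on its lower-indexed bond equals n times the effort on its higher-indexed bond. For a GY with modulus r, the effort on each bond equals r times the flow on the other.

dq_C2/dt = E_Se1/5 - p_I1/3 - q_C1/40 - q_C2/18

bond 4 stroke at J1  (Se1: effort source, stroke at far end)
bond 2 stroke at J1  (prefer integral on C1)
bond 0 stroke at GY1  (J1 needs exactly one f-in)
bond 1 stroke at GY1  (GY GY1: same side as bond 0)
bond 3 stroke at J2  (prefer integral on C2)
bond 5 stroke at I1  (common-e at J2 fixed by 3)
bond 6 stroke at R1  (J2: bond 3 brought effort, rest push out)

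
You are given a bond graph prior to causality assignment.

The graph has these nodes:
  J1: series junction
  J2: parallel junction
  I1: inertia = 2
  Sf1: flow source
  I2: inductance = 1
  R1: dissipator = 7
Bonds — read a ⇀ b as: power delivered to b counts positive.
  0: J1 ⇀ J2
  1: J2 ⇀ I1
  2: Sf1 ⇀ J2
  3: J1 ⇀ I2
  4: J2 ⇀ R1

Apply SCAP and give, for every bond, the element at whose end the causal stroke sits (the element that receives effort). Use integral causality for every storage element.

b0 stroke→J1
b1 stroke→I1
b2 stroke→Sf1
b3 stroke→I2
b4 stroke→J2

β2 stroke at Sf1  (source Sf1 imposes f)
β1 stroke at I1  (I1 outputs flow p/I1)
β3 stroke at I2  (prefer integral on I2)
β0 stroke at J1  (J1 flow already set via bond 3)
β4 stroke at J2  (J2 needs exactly one e-in)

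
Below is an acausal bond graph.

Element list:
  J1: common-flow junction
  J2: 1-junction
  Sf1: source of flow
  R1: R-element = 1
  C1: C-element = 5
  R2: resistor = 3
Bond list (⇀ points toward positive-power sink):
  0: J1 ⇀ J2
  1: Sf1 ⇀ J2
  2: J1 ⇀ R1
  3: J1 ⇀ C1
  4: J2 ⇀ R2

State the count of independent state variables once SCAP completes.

β1 stroke at Sf1  (Sf1 (Sf) sets flow on bond)
β0 stroke at J2  (J2 flow already set via bond 1)
β4 stroke at J2  (J2 flow already set via bond 1)
β2 stroke at J1  (J1: bond 0 brought flow, rest push out)
β3 stroke at J1  (1-jn J1 has f-setter on 0)

1  (C1 all integral)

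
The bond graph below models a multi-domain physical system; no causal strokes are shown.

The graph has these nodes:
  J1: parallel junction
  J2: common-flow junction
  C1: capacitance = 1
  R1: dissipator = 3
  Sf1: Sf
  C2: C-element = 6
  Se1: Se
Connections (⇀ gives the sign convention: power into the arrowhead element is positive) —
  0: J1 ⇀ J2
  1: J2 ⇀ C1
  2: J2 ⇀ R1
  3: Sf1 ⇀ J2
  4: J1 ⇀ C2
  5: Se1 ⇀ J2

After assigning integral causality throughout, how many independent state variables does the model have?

2  (C1, C2 all integral)

β3 stroke at Sf1  (Sf1 fixes flow; stroke at Sf1)
β5 stroke at J2  (Se1: effort source, stroke at far end)
β0 stroke at J2  (common-f at J2 fixed by 3)
β1 stroke at J2  (1-jn J2 has f-setter on 3)
β2 stroke at J2  (J2 flow already set via bond 3)
β4 stroke at J1  (J1: last free bond brings effort in)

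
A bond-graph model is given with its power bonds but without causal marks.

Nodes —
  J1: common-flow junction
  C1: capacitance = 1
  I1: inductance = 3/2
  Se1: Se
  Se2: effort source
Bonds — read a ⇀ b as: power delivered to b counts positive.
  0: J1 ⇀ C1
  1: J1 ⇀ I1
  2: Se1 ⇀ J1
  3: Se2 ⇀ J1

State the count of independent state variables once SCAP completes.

β2 |J1  (Se1 (Se) sets effort on bond)
β3 |J1  (Se2 fixes effort; stroke away)
β0 |J1  (C1: C, integral causality)
β1 |I1  (J1 needs exactly one f-in)

2  (C1, I1 all integral)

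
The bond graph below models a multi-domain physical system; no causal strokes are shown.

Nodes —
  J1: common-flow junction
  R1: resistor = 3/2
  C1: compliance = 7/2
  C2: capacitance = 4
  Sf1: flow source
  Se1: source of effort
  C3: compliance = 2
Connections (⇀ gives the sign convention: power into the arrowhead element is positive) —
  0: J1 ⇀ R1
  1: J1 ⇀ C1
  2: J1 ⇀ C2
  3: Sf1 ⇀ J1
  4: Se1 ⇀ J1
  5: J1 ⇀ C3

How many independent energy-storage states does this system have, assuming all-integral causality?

3  (C1, C2, C3 all integral)

bond 3 stroke at Sf1  (Sf1 (Sf) sets flow on bond)
bond 4 stroke at J1  (Se1: effort source, stroke at far end)
bond 0 stroke at J1  (common-f at J1 fixed by 3)
bond 1 stroke at J1  (1-jn J1 has f-setter on 3)
bond 2 stroke at J1  (1-jn J1 has f-setter on 3)
bond 5 stroke at J1  (J1: bond 3 brought flow, rest push out)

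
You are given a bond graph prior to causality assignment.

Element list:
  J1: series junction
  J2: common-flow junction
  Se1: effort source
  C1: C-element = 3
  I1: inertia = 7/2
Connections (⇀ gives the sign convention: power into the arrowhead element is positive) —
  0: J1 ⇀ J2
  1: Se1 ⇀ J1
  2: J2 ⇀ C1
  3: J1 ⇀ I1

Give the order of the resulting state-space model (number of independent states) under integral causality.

b1 |J1  (Se1 fixes effort; stroke away)
b2 |J2  (C1: C, integral causality)
b0 |J1  (J2: last free bond brings flow in)
b3 |I1  (J1: last free bond brings flow in)

2  (C1, I1 all integral)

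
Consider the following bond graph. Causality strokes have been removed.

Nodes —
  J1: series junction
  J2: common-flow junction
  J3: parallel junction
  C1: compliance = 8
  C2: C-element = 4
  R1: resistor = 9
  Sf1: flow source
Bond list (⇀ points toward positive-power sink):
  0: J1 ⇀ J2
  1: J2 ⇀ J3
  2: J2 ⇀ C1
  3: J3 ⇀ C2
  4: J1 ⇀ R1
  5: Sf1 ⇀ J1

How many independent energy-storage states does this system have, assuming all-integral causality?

β5 stroke→Sf1  (Sf1 (Sf) sets flow on bond)
β0 stroke→J1  (J1 flow already set via bond 5)
β4 stroke→J1  (1-jn J1 has f-setter on 5)
β1 stroke→J2  (common-f at J2 fixed by 0)
β2 stroke→J2  (1-jn J2 has f-setter on 0)
β3 stroke→J3  (J3 needs exactly one e-in)

2  (C1, C2 all integral)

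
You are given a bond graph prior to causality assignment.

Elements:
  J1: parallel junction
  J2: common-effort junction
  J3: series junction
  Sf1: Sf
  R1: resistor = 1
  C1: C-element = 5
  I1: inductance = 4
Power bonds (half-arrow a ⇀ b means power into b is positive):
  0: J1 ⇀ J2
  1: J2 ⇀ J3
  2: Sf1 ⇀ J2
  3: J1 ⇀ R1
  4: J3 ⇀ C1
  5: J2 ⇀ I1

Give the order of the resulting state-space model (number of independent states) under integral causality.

b2 stroke→Sf1  (source Sf1 imposes f)
b4 stroke→J3  (C1 outputs effort q/C1)
b1 stroke→J2  (closing 1-jn rule on J3)
b0 stroke→J1  (0-jn J2 has e-setter on 1)
b5 stroke→I1  (0-jn J2 has e-setter on 1)
b3 stroke→R1  (common-e at J1 fixed by 0)

2  (C1, I1 all integral)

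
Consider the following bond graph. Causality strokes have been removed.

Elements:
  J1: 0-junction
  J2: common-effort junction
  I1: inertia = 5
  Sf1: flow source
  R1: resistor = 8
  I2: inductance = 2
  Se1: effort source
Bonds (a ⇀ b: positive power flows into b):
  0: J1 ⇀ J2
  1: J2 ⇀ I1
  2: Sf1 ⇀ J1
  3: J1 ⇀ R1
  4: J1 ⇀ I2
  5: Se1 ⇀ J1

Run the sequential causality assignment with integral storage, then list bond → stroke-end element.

bond 0 |J2
bond 1 |I1
bond 2 |Sf1
bond 3 |R1
bond 4 |I2
bond 5 |J1

#2 →Sf1  (Sf1: flow source, stroke at near end)
#5 →J1  (Se1 fixes effort; stroke away)
#0 →J2  (J1 effort already set via bond 5)
#3 →R1  (J1: bond 5 brought effort, rest push out)
#4 →I2  (J1: bond 5 brought effort, rest push out)
#1 →I1  (0-jn J2 has e-setter on 0)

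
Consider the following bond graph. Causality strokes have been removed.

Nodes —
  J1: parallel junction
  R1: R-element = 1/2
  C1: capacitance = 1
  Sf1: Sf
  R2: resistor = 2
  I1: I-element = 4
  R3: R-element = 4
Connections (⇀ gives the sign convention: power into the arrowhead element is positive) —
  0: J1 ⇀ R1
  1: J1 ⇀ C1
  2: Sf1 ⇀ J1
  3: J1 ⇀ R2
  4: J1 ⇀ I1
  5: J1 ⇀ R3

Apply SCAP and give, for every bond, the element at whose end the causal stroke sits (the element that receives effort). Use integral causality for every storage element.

#2 |Sf1  (Sf1: flow source, stroke at near end)
#1 |J1  (C1 integral (e out))
#0 |R1  (J1 effort already set via bond 1)
#3 |R2  (J1: bond 1 brought effort, rest push out)
#4 |I1  (common-e at J1 fixed by 1)
#5 |R3  (J1: bond 1 brought effort, rest push out)

#0 |R1
#1 |J1
#2 |Sf1
#3 |R2
#4 |I1
#5 |R3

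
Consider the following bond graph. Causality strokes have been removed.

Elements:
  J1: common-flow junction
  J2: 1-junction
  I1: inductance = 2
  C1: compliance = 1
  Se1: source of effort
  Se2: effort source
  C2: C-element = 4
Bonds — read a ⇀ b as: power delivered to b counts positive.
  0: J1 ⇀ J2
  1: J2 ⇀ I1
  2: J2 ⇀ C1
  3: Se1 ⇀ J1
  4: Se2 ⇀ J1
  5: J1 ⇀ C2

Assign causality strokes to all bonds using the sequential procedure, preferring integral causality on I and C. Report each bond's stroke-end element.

#3 |J1  (Se1 fixes effort; stroke away)
#4 |J1  (Se2: effort source, stroke at far end)
#1 |I1  (I1 outputs flow p/I1)
#0 |J2  (common-f at J2 fixed by 1)
#2 |J2  (J2 flow already set via bond 1)
#5 |J1  (J1 flow already set via bond 0)

β0 |J2
β1 |I1
β2 |J2
β3 |J1
β4 |J1
β5 |J1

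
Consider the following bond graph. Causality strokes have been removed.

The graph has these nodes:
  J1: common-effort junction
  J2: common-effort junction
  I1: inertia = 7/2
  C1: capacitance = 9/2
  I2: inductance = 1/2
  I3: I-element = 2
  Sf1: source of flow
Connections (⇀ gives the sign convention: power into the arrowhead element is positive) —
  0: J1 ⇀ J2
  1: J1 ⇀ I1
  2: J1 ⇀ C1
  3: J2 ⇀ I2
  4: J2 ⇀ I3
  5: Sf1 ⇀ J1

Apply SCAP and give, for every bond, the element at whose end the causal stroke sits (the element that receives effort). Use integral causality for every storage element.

#5 stroke→Sf1  (Sf1 fixes flow; stroke at Sf1)
#1 stroke→I1  (prefer integral on I1)
#2 stroke→J1  (C1 outputs effort q/C1)
#0 stroke→J2  (J1: bond 2 brought effort, rest push out)
#3 stroke→I2  (J2 effort already set via bond 0)
#4 stroke→I3  (common-e at J2 fixed by 0)

b0 stroke at J2
b1 stroke at I1
b2 stroke at J1
b3 stroke at I2
b4 stroke at I3
b5 stroke at Sf1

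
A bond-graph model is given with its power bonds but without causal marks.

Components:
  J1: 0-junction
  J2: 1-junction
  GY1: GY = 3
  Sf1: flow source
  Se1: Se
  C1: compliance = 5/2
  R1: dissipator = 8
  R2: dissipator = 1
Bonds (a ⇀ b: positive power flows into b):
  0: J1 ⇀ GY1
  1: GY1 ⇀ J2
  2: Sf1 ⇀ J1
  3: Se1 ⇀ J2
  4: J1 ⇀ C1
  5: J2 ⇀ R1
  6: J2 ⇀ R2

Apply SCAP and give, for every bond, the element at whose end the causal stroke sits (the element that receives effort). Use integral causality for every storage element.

β2 |Sf1  (Sf1: flow source, stroke at near end)
β3 |J2  (source Se1 imposes e)
β4 |J1  (C1 outputs effort q/C1)
β0 |GY1  (J1: bond 4 brought effort, rest push out)
β1 |GY1  (GY1 both-in/both-out from 0)
β5 |J2  (1-jn J2 has f-setter on 1)
β6 |J2  (1-jn J2 has f-setter on 1)

β0 |GY1
β1 |GY1
β2 |Sf1
β3 |J2
β4 |J1
β5 |J2
β6 |J2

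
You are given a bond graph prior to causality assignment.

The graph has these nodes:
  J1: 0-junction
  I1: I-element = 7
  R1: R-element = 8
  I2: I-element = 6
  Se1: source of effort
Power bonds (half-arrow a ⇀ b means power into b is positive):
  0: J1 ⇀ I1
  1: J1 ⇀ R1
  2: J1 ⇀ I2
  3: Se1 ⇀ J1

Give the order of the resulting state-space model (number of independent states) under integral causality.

2  (I1, I2 all integral)

#3 →J1  (Se1: effort source, stroke at far end)
#0 →I1  (0-jn J1 has e-setter on 3)
#1 →R1  (common-e at J1 fixed by 3)
#2 →I2  (common-e at J1 fixed by 3)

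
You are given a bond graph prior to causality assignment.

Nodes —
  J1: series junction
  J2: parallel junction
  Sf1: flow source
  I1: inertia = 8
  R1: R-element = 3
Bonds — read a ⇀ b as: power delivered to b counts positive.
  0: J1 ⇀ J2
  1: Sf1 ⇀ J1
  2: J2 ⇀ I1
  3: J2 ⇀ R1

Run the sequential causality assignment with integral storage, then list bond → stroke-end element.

bond 1 |Sf1  (source Sf1 imposes f)
bond 0 |J1  (common-f at J1 fixed by 1)
bond 2 |I1  (I1: I, integral causality)
bond 3 |J2  (J2 needs exactly one e-in)

#0 |J1
#1 |Sf1
#2 |I1
#3 |J2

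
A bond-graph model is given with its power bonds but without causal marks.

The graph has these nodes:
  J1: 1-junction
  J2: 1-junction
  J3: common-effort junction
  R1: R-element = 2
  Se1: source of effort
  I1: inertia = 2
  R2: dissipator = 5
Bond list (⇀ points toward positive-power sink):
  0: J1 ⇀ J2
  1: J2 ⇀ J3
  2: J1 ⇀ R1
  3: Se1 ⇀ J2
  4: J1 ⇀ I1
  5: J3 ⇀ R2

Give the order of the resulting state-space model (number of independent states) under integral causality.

1  (I1 all integral)

b3 →J2  (Se1 (Se) sets effort on bond)
b4 →I1  (I1: I, integral causality)
b0 →J1  (J1 flow already set via bond 4)
b2 →J1  (1-jn J1 has f-setter on 4)
b1 →J2  (J2 flow already set via bond 0)
b5 →J3  (J3 needs exactly one e-in)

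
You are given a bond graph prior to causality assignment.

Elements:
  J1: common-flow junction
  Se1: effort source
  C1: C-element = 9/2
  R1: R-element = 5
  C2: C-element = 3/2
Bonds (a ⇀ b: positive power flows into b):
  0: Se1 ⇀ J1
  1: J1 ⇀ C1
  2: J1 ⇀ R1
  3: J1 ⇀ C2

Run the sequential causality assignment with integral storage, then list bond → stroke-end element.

b0 →J1  (Se1 (Se) sets effort on bond)
b1 →J1  (C1 outputs effort q/C1)
b3 →J1  (C2 integral (e out))
b2 →R1  (only one flow-in slot at J1)

β0 stroke at J1
β1 stroke at J1
β2 stroke at R1
β3 stroke at J1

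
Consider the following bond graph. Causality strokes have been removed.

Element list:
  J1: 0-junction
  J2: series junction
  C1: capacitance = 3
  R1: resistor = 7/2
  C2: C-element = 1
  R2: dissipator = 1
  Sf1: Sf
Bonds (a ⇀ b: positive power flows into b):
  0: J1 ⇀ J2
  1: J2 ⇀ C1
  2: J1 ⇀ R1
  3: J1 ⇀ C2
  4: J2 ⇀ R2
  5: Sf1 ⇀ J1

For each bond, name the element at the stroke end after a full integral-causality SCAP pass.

bond 0 |J2
bond 1 |J2
bond 2 |R1
bond 3 |J1
bond 4 |R2
bond 5 |Sf1

β5 |Sf1  (Sf1 fixes flow; stroke at Sf1)
β1 |J2  (C1 integral (e out))
β3 |J1  (C2 outputs effort q/C2)
β0 |J2  (0-jn J1 has e-setter on 3)
β2 |R1  (0-jn J1 has e-setter on 3)
β4 |R2  (only one flow-in slot at J2)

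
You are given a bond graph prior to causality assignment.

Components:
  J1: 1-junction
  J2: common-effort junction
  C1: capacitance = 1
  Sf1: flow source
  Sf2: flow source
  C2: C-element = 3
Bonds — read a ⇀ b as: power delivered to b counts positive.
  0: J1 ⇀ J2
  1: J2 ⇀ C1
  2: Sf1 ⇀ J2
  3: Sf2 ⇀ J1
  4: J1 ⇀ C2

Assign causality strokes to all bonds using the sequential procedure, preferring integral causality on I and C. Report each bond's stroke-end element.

#2 stroke at Sf1  (Sf1 (Sf) sets flow on bond)
#3 stroke at Sf2  (Sf2 (Sf) sets flow on bond)
#0 stroke at J1  (common-f at J1 fixed by 3)
#4 stroke at J1  (J1 flow already set via bond 3)
#1 stroke at J2  (closing 0-jn rule on J2)

bond 0 stroke at J1
bond 1 stroke at J2
bond 2 stroke at Sf1
bond 3 stroke at Sf2
bond 4 stroke at J1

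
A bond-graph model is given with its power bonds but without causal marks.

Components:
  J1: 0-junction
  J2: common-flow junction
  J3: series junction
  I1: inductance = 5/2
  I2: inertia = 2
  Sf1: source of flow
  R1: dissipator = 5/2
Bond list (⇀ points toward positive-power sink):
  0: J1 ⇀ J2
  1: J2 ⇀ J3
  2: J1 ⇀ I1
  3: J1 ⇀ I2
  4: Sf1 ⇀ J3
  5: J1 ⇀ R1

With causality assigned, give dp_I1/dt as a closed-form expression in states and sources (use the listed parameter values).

dp_I1/dt = -5*F_Sf1/2 - p_I1 - 5*p_I2/4

β4 stroke at Sf1  (Sf1 (Sf) sets flow on bond)
β1 stroke at J3  (J3 flow already set via bond 4)
β0 stroke at J2  (common-f at J2 fixed by 1)
β2 stroke at I1  (I1 outputs flow p/I1)
β3 stroke at I2  (I2: I, integral causality)
β5 stroke at J1  (only one effort-in slot at J1)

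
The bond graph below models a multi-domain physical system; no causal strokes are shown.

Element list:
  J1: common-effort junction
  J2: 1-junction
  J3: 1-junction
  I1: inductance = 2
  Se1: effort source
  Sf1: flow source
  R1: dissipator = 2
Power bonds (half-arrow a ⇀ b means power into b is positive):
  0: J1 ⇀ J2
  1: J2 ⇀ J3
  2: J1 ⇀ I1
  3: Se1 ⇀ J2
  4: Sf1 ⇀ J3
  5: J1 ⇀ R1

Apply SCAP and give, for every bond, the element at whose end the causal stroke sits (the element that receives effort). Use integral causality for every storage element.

β0 |J2
β1 |J3
β2 |I1
β3 |J2
β4 |Sf1
β5 |J1

β3 stroke at J2  (Se1 (Se) sets effort on bond)
β4 stroke at Sf1  (source Sf1 imposes f)
β1 stroke at J3  (J3 flow already set via bond 4)
β0 stroke at J2  (J2: bond 1 brought flow, rest push out)
β2 stroke at I1  (I1 outputs flow p/I1)
β5 stroke at J1  (closing 0-jn rule on J1)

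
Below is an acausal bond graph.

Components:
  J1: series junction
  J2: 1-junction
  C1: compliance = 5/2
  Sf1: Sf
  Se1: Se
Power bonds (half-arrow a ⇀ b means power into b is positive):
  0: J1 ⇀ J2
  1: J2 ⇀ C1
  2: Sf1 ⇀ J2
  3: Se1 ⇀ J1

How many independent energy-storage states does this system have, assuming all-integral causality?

bond 2 stroke→Sf1  (Sf1 fixes flow; stroke at Sf1)
bond 3 stroke→J1  (Se1 fixes effort; stroke away)
bond 0 stroke→J2  (J1: last free bond brings flow in)
bond 1 stroke→J2  (common-f at J2 fixed by 2)

1  (C1 all integral)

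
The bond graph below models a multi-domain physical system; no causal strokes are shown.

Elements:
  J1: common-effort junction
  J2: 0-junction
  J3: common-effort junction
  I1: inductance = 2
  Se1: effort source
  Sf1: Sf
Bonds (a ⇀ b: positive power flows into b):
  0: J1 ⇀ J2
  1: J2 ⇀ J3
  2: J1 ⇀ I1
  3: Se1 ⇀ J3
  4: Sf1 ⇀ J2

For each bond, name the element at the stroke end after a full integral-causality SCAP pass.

b0 stroke→J1
b1 stroke→J2
b2 stroke→I1
b3 stroke→J3
b4 stroke→Sf1

#3 |J3  (source Se1 imposes e)
#4 |Sf1  (source Sf1 imposes f)
#1 |J2  (J3 effort already set via bond 3)
#0 |J1  (common-e at J2 fixed by 1)
#2 |I1  (J1 effort already set via bond 0)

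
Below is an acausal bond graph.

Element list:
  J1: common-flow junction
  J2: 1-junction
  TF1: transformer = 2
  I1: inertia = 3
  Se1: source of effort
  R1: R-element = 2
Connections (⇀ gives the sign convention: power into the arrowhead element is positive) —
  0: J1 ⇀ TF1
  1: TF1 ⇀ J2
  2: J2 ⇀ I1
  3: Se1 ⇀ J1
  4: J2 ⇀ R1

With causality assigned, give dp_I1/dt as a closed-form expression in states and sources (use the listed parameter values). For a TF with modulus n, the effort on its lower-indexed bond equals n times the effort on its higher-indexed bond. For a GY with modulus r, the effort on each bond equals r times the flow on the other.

β3 stroke→J1  (Se1 (Se) sets effort on bond)
β0 stroke→TF1  (closing 1-jn rule on J1)
β1 stroke→J2  (through TF1, causality passes straight; one stroke at TF1)
β2 stroke→I1  (I1 integral (f out))
β4 stroke→J2  (1-jn J2 has f-setter on 2)

dp_I1/dt = E_Se1/2 - 2*p_I1/3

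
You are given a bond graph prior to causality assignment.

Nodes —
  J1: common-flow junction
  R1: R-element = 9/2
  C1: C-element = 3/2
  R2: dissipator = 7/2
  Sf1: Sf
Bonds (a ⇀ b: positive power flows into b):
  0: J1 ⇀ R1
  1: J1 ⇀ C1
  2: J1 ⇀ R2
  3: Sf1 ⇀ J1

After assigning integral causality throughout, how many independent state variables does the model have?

bond 3 |Sf1  (source Sf1 imposes f)
bond 0 |J1  (J1: bond 3 brought flow, rest push out)
bond 1 |J1  (common-f at J1 fixed by 3)
bond 2 |J1  (1-jn J1 has f-setter on 3)

1  (C1 all integral)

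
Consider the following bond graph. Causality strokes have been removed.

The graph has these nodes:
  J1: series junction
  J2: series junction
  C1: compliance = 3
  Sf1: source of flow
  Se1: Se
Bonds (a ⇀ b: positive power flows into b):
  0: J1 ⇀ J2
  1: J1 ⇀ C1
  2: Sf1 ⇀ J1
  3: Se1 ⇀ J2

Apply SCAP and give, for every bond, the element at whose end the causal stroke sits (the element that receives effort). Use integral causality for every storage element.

b0 |J1
b1 |J1
b2 |Sf1
b3 |J2

bond 2 stroke→Sf1  (Sf1 fixes flow; stroke at Sf1)
bond 3 stroke→J2  (Se1 (Se) sets effort on bond)
bond 0 stroke→J1  (J1: bond 2 brought flow, rest push out)
bond 1 stroke→J1  (J1: bond 2 brought flow, rest push out)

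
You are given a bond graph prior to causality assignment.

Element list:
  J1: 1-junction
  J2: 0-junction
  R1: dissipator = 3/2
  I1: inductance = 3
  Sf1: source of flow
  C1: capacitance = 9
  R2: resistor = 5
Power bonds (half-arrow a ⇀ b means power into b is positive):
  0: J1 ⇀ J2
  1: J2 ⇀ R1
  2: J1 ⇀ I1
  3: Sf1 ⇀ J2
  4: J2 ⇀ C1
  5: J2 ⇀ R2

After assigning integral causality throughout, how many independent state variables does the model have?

2  (C1, I1 all integral)

#3 stroke→Sf1  (Sf1: flow source, stroke at near end)
#2 stroke→I1  (I1 integral (f out))
#0 stroke→J1  (1-jn J1 has f-setter on 2)
#4 stroke→J2  (prefer integral on C1)
#1 stroke→R1  (J2 effort already set via bond 4)
#5 stroke→R2  (J2 effort already set via bond 4)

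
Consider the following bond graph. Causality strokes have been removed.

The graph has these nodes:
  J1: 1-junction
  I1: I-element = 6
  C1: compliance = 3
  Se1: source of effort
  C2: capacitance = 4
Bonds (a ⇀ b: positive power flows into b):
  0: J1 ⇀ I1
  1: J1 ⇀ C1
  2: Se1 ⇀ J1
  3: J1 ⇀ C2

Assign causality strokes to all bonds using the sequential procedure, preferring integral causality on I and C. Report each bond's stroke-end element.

#2 |J1  (Se1 fixes effort; stroke away)
#0 |I1  (I1: I, integral causality)
#1 |J1  (J1 flow already set via bond 0)
#3 |J1  (1-jn J1 has f-setter on 0)

bond 0 stroke→I1
bond 1 stroke→J1
bond 2 stroke→J1
bond 3 stroke→J1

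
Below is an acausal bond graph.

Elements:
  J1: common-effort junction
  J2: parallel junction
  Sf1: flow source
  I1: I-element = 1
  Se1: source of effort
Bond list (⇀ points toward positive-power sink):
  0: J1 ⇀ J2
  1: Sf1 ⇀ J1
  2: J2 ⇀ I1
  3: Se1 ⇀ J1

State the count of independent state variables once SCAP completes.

1  (I1 all integral)

#1 →Sf1  (Sf1 (Sf) sets flow on bond)
#3 →J1  (Se1: effort source, stroke at far end)
#0 →J2  (J1 effort already set via bond 3)
#2 →I1  (0-jn J2 has e-setter on 0)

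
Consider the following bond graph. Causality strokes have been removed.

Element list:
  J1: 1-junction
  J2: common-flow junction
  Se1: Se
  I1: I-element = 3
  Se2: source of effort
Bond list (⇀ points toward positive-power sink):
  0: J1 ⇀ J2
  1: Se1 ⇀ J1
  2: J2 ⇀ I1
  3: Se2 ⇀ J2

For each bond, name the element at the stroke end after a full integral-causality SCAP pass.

bond 0 →J2
bond 1 →J1
bond 2 →I1
bond 3 →J2

bond 1 →J1  (Se1 fixes effort; stroke away)
bond 3 →J2  (Se2 (Se) sets effort on bond)
bond 0 →J2  (only one flow-in slot at J1)
bond 2 →I1  (J2 needs exactly one f-in)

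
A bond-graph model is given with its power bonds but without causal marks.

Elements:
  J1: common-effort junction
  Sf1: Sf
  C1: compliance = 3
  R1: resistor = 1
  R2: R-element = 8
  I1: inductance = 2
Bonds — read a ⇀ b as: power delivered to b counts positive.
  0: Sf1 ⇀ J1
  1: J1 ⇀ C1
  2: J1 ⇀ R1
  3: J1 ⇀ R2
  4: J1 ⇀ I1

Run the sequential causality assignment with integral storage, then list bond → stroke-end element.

bond 0 stroke→Sf1  (Sf1 fixes flow; stroke at Sf1)
bond 1 stroke→J1  (prefer integral on C1)
bond 2 stroke→R1  (J1: bond 1 brought effort, rest push out)
bond 3 stroke→R2  (J1 effort already set via bond 1)
bond 4 stroke→I1  (common-e at J1 fixed by 1)

bond 0 →Sf1
bond 1 →J1
bond 2 →R1
bond 3 →R2
bond 4 →I1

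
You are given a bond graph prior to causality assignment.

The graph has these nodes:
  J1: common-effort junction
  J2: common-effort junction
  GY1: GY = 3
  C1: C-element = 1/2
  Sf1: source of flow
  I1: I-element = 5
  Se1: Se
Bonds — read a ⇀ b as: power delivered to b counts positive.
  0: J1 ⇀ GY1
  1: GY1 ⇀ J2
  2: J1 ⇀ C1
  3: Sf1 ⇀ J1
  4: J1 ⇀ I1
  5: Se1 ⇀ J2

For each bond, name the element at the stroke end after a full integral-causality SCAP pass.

bond 0 stroke→GY1
bond 1 stroke→GY1
bond 2 stroke→J1
bond 3 stroke→Sf1
bond 4 stroke→I1
bond 5 stroke→J2

bond 3 →Sf1  (Sf1 (Sf) sets flow on bond)
bond 5 →J2  (Se1: effort source, stroke at far end)
bond 1 →GY1  (J2: bond 5 brought effort, rest push out)
bond 0 →GY1  (GY1 both-in/both-out from 1)
bond 2 →J1  (C1: C, integral causality)
bond 4 →I1  (0-jn J1 has e-setter on 2)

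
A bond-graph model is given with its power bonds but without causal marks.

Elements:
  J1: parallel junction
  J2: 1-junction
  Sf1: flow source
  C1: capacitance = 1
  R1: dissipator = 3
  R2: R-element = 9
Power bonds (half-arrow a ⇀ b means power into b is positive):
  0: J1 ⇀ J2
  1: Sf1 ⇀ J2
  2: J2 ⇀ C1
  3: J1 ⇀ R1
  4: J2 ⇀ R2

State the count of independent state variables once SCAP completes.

#1 |Sf1  (source Sf1 imposes f)
#0 |J2  (J2: bond 1 brought flow, rest push out)
#2 |J2  (J2 flow already set via bond 1)
#4 |J2  (J2: bond 1 brought flow, rest push out)
#3 |J1  (J1 needs exactly one e-in)

1  (C1 all integral)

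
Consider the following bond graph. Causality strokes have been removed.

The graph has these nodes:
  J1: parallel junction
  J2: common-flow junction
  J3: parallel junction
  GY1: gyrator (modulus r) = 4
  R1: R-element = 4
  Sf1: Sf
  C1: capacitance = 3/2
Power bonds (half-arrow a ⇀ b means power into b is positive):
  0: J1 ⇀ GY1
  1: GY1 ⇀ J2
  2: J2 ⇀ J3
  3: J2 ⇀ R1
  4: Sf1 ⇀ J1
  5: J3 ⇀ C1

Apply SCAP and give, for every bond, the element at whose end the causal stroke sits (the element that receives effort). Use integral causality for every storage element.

#4 →Sf1  (Sf1: flow source, stroke at near end)
#0 →J1  (J1: last free bond brings effort in)
#1 →J2  (GY1 both-in/both-out from 0)
#5 →J3  (prefer integral on C1)
#2 →J2  (J3 effort already set via bond 5)
#3 →R1  (J2 needs exactly one f-in)

β0 |J1
β1 |J2
β2 |J2
β3 |R1
β4 |Sf1
β5 |J3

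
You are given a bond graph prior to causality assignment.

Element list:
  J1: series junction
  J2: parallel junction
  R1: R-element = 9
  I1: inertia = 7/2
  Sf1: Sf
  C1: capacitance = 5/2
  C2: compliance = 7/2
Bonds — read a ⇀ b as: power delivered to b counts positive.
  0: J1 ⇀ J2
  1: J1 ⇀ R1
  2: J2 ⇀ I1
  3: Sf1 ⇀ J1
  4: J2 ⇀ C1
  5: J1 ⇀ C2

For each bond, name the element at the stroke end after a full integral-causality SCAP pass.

β0 →J1
β1 →J1
β2 →I1
β3 →Sf1
β4 →J2
β5 →J1

β3 stroke at Sf1  (Sf1 fixes flow; stroke at Sf1)
β0 stroke at J1  (J1: bond 3 brought flow, rest push out)
β1 stroke at J1  (common-f at J1 fixed by 3)
β5 stroke at J1  (J1: bond 3 brought flow, rest push out)
β2 stroke at I1  (I1: I, integral causality)
β4 stroke at J2  (J2: last free bond brings effort in)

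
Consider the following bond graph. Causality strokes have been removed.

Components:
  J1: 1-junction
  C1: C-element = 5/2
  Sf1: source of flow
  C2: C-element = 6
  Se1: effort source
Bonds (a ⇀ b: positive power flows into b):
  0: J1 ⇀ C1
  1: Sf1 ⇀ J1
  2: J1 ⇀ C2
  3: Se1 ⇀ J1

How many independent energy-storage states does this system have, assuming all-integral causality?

β1 stroke at Sf1  (Sf1: flow source, stroke at near end)
β3 stroke at J1  (source Se1 imposes e)
β0 stroke at J1  (J1 flow already set via bond 1)
β2 stroke at J1  (J1 flow already set via bond 1)

2  (C1, C2 all integral)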